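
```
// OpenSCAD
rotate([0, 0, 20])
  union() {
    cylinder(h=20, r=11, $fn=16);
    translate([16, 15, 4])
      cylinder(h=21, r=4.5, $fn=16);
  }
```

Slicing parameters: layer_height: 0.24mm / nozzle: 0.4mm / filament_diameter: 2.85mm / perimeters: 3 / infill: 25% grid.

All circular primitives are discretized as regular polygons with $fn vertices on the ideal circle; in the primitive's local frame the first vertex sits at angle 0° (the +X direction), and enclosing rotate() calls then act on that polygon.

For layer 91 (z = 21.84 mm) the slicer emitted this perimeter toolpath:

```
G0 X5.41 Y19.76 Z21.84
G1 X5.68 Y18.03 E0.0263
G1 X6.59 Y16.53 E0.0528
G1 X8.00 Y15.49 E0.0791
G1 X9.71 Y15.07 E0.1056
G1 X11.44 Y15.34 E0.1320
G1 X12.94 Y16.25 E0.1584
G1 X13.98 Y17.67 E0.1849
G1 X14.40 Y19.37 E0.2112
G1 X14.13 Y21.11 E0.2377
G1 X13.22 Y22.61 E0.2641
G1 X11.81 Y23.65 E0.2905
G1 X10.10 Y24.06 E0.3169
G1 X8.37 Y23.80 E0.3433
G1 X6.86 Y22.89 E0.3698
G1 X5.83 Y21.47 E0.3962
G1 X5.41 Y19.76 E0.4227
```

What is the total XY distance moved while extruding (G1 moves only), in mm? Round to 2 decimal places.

28.09 mm

Sum the Euclidean lengths of each G1 segment: total = 28.09 mm.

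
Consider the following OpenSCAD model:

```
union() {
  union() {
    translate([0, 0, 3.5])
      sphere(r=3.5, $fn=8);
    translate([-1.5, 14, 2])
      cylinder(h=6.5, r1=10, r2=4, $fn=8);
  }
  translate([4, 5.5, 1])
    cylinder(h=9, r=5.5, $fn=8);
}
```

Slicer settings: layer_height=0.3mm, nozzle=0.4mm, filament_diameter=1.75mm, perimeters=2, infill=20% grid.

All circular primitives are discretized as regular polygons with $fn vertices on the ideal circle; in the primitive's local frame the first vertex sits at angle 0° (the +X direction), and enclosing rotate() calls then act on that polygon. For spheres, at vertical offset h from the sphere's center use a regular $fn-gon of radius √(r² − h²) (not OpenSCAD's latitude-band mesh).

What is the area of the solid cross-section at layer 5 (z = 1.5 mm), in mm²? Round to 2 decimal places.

At z = 1.5 mm: the r=3.5 sphere slices to a regular 8-gon of circumradius 2.872 (√(r²−h²) with h=2 from center) (area = (8/2)·2.872²·sin(360°/8) = 23.33 mm²); the cone at (-1.5, 14) is absent (z outside [2, 8.5]); Merging all regions: only the r=3.5 sphere is present, so the union is just that shape — area = 23.33 mm²; the cylinder at (4, 5.5): section is a regular 8-gon, circumradius r=5.5 (area = (8/2)·5.500²·sin(360°/8) = 85.56 mm²); Merging all regions: the regions partially overlap — summed areas 108.89 mm² minus the doubly-counted overlap 3.00 mm² gives 105.89 mm² — area = 105.89 mm². Overall, the cross-section is a single solid region. Net area = 105.89 mm².

105.89 mm²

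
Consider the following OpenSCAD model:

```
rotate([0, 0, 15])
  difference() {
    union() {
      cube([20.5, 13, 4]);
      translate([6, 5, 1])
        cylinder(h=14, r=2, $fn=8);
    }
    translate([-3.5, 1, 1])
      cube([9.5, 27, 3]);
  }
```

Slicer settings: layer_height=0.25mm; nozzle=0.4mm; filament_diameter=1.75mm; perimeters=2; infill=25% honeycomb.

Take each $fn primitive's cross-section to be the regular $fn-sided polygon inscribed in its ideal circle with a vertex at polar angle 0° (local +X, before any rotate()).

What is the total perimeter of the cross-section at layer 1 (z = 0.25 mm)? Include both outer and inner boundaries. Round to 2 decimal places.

At z = 0.25 mm: the cube is present — its section is the full 20.5×13 rectangle (perimeter 67.00 mm); the cylinder at (6, 5) is absent (z outside [1, 15]); Merging all regions: only the 20.5×13 cube is present, so the union is just that shape — boundary = 67.00 mm; the cube at (-3.5, 1) is absent (z outside [1, 4]); Taking the first minus the rest: none of the subtracted shapes is present at this height, so that combined region is unchanged — boundary = 67.00 mm; (whole slice rotated 15° about Z — lengths, areas and connectivity unchanged). Overall, the cross-section is a single solid region. Total boundary length (outer) = 67.00 mm.

67.00 mm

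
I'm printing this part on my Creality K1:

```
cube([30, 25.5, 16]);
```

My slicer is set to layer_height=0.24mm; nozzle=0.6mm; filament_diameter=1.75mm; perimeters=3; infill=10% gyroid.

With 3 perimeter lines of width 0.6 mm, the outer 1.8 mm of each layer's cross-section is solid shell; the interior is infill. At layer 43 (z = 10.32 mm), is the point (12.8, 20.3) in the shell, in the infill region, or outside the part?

At z = 10.32 mm: the cube is present — its section is the full 30×25.5 rectangle. Overall, the cross-section is a single solid region. The nearest boundary edge runs (30.00, 25.50)→(0.00, 25.50); distance from the point to it = 5.20 mm. The point is inside the cross-section and 5.20 mm from the nearest boundary — more than the 1.8 mm shell width (3 × 0.6), so it's in the infill interior.

infill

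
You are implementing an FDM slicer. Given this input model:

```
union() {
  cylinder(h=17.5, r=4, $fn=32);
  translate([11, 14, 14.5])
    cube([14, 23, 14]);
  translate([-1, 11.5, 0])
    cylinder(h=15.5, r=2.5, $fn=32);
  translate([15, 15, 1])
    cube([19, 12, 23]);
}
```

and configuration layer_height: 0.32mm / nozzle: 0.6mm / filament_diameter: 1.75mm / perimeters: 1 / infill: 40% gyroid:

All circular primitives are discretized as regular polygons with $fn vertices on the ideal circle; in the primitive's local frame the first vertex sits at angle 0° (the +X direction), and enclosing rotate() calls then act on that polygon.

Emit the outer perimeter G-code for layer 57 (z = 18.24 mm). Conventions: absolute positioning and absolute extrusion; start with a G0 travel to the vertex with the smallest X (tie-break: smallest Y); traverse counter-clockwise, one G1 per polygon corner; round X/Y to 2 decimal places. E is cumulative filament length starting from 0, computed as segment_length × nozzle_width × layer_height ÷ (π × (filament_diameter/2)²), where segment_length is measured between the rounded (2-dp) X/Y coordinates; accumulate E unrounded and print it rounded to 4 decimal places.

At z = 18.24 mm: the cylinder is absent (z outside [0, 17.5]); the cube at (11, 14) is present — its section is the full 14×23 rectangle; the cylinder at (-1, 11.5) is absent (z outside [0, 15.5]); the cube at (15, 15) is present — its section is the full 19×12 rectangle; Combining (union): the regions partially overlap (shared area 120.00 mm²), so overlapping operands fuse into one piece — 1 connected region. The outline is a single polygon with 8 vertices. Extrusion per mm of travel: 0.6 × 0.32 / (π × 0.875²) = 0.079824. Accumulating E over each segment gives final E = 7.3438.

G0 X11.00 Y14.00 Z18.24
G1 X25.00 Y14.00 E1.1175
G1 X25.00 Y15.00 E1.1974
G1 X34.00 Y15.00 E1.9158
G1 X34.00 Y27.00 E2.8737
G1 X25.00 Y27.00 E3.5921
G1 X25.00 Y37.00 E4.3903
G1 X11.00 Y37.00 E5.5079
G1 X11.00 Y14.00 E7.3438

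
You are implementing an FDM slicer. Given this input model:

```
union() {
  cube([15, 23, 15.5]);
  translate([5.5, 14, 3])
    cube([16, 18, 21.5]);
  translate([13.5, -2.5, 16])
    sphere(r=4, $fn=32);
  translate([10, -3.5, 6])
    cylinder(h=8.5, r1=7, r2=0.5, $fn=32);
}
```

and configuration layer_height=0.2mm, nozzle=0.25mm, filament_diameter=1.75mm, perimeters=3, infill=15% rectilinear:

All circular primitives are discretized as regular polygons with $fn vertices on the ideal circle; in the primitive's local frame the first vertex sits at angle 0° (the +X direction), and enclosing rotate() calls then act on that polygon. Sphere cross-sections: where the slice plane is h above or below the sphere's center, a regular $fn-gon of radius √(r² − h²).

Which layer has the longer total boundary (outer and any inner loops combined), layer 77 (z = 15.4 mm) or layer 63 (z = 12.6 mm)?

Layer 77 (z = 15.4): the cube is present — its section is the full 15×23 rectangle (perimeter 76.00 mm); the 16×18 cube at (5.5, 14) contributes its full rectangle (perimeter 68.00 mm); the sphere at (13.5, -2.5): section is a regular 32-gon, circumradius = √(r²−h²) = √(4²−0.6²) = 3.955 (perimeter = 2·32·3.955·sin(180°/32) = 24.81 mm); the cone at (10, -3.5) does not reach this height (z outside [6, 14.5]); Taking the union: the regions partially overlap (shared area 90.57 mm²), so the edge portions inside another operand are dropped and the merged outline is re-measured after clipping — boundary = 121.09 mm. So its perimeter = 121.09 mm. Layer 63 (z = 12.6): the cube (footprint 15×23) is included at this height (perimeter 76.00 mm); the 16×18 cube at (5.5, 14) contributes its full rectangle (perimeter 68.00 mm); the sphere at (13.5, -2.5): section is a regular 32-gon, circumradius = √(r²−h²) = √(4²−3.4²) = 2.107 (perimeter = 2·32·2.107·sin(180°/32) = 13.22 mm); the cone at (10, -3.5): at t=0.776 of its height the radius interpolates to r₁+(r₂−r₁)t = 1.953, giving a regular 32-gon of that circumradius (perimeter = 2·32·1.953·sin(180°/32) = 12.25 mm); Taking the union: the regions partially overlap (shared area 85.98 mm²), so the edge portions inside another operand are dropped and the merged outline is re-measured after clipping — boundary = 128.80 mm. So its perimeter = 128.80 mm. Layer 63 is larger (128.80 vs 121.09 mm).

layer 63 (z = 12.6 mm)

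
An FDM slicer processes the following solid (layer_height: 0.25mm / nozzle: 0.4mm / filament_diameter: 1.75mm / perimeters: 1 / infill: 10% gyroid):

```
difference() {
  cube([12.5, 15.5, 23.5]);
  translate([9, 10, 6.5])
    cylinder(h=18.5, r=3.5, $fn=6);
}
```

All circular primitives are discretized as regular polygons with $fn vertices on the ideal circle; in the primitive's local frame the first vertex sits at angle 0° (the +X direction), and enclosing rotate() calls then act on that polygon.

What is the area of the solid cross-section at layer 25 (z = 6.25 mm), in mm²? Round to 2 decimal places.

At z = 6.25 mm: the cube is present — its section is the full 12.5×15.5 rectangle (area 193.75 mm²); the cylinder at (9, 10) is absent (z outside [6.5, 25]); Subtracting the remaining from the first: none of the subtracted shapes is present at this height, so the 12.5×15.5 cube is unchanged — area = 193.75 mm². Overall, the cross-section is a single solid region. Net area = 193.75 mm².

193.75 mm²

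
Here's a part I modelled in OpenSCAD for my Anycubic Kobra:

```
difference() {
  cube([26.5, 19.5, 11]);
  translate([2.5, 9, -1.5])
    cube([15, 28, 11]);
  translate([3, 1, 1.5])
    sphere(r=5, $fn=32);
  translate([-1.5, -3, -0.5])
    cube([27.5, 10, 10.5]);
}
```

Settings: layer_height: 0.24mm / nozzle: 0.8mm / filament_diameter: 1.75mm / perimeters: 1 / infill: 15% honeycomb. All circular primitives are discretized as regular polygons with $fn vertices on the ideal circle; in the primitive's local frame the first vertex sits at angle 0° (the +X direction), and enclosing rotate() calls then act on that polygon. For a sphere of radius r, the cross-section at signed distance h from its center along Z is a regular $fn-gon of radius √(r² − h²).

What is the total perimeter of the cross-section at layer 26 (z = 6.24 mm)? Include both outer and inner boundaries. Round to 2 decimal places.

113.00 mm

At z = 6.24 mm: the cube (footprint 26.5×19.5) is included at this height (perimeter 92.00 mm); the 15×28 cube at (2.5, 9) contributes its full rectangle (perimeter 86.00 mm); the sphere at (3, 1): section is a regular 32-gon, circumradius = √(r²−h²) = √(5²−4.74²) = 1.591 (perimeter = 2·32·1.591·sin(180°/32) = 9.98 mm); the 27.5×10 cube at (-1.5, -3) contributes its full rectangle (perimeter 75.00 mm); Taking the first minus the rest: starting from the 26.5×19.5 cube, the 15×28 cube at (2.5, 9) partially overlaps it — only the 157.50 mm² overlap (of its 420.00 mm²) is removed, clipping the outline; the r=5 sphere at (3, 1) partially overlaps it — only the 6.90 mm² overlap (of its 7.90 mm²) is removed, clipping the outline; the 27.5×10 cube at (-1.5, -3) partially overlaps it — only the 175.10 mm² overlap (of its 275.00 mm²) is removed, clipping the outline — boundary = 113.00 mm. Overall, the cross-section is a single solid region. Total boundary length (outer) = 113.00 mm.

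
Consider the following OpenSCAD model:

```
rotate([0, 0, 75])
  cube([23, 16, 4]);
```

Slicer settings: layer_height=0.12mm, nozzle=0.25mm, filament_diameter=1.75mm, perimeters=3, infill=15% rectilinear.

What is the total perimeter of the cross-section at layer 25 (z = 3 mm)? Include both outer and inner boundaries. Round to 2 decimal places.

At z = 3 mm: the cube (footprint 23×16) is included at this height (perimeter 78.00 mm); (whole slice rotated 75° about Z — lengths, areas and connectivity unchanged). Overall, the cross-section is a single solid region. Total boundary length (outer) = 78.00 mm.

78.00 mm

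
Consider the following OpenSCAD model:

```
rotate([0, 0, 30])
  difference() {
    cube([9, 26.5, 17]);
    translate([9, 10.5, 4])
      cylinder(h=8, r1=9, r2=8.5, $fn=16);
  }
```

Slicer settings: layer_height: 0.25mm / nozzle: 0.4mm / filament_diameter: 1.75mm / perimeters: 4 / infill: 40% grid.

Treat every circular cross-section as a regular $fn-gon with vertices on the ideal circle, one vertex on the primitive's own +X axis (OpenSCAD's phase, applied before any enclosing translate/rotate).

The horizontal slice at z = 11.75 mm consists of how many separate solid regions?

1

At z = 11.75 mm: the cube is present — its section is the full 9×26.5 rectangle; the cone at (9, 10.5) contributes a regular 16-gon of circumradius 8.516 (interpolated between r1=9 and r2=8.5 at t=0.969); After the difference (first − rest): starting from the 9×26.5 cube, the cone at (9, 10.5) partially overlaps it — only the 111.00 mm² overlap (of its 222.00 mm²) is removed, clipping the outline — 1 connected region; (rotated 30° about Z; rotation is an isometry so areas/perimeters/island counts are preserved). The result has 1 disconnected region.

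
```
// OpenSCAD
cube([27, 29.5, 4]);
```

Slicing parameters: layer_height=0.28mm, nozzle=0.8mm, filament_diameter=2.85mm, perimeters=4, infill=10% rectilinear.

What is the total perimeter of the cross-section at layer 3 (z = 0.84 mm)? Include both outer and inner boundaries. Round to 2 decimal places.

At z = 0.84 mm: the cube is present — its section is the full 27×29.5 rectangle (perimeter 113.00 mm). Overall, the cross-section is a single solid region. Total boundary length (outer) = 113.00 mm.

113.00 mm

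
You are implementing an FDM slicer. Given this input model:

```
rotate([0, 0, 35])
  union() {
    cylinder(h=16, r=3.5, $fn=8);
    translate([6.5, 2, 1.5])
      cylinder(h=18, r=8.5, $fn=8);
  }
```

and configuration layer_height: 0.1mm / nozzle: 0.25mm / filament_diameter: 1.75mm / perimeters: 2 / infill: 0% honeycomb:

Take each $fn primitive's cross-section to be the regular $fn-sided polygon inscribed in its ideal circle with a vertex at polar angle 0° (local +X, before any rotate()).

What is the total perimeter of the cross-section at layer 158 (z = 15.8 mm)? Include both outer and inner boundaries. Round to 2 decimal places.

At z = 15.8 mm: the cylinder: section is a regular 8-gon, circumradius r=3.5 (perimeter = 2·8·3.500·sin(180°/8) = 21.43 mm); the cylinder at (6.5, 2): section is a regular 8-gon, circumradius r=8.5 (perimeter = 2·8·8.500·sin(180°/8) = 52.04 mm); Merging all regions: the regions partially overlap (shared area 24.13 mm²), so the edge portions inside another operand are dropped and the merged outline is re-measured after clipping — boundary = 54.49 mm; (whole slice rotated 35° about Z — lengths, areas and connectivity unchanged). Overall, the cross-section is a single solid region. Total boundary length (outer) = 54.49 mm.

54.49 mm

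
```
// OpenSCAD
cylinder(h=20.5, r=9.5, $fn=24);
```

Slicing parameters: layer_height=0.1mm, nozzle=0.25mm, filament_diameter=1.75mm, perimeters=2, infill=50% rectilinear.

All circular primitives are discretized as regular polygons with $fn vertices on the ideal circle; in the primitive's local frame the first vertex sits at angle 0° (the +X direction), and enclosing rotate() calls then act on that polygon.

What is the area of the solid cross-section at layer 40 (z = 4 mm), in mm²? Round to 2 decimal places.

At z = 4 mm: the r=9.5 cylinder contributes a regular 24-gon of circumradius 9.5 (area = (24/2)·9.500²·sin(360°/24) = 280.30 mm²). Overall, the cross-section is a single solid region. Net area = 280.30 mm².

280.30 mm²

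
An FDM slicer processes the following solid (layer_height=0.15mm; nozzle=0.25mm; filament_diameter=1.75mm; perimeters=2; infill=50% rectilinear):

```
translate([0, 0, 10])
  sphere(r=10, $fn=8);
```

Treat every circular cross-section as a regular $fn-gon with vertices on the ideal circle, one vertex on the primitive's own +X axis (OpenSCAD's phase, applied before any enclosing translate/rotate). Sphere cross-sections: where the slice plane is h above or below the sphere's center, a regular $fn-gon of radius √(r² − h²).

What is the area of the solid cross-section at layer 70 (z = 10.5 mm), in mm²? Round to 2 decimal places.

282.14 mm²

At z = 10.5 mm: the sphere: section is a regular 8-gon, circumradius = √(r²−h²) = √(10²−0.5²) = 9.987 (area = (8/2)·9.987²·sin(360°/8) = 282.14 mm²). Overall, the cross-section is a single solid region. Net area = 282.14 mm².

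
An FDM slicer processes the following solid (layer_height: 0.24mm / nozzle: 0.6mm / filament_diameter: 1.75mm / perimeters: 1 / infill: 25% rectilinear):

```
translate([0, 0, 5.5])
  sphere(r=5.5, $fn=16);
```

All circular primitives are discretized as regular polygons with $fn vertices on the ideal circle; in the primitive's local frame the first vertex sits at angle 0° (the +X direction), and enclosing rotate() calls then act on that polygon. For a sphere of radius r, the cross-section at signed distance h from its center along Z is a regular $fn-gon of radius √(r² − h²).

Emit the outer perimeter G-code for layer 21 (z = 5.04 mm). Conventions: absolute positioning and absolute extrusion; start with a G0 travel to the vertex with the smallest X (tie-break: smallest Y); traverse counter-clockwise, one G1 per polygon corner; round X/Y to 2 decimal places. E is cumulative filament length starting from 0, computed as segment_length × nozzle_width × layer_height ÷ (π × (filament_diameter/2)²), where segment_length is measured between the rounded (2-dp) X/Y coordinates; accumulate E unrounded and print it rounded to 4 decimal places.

At z = 5.04 mm: the r=5.5 sphere contributes a regular 16-gon of circumradius √(5.5²−0.46²) = 5.481. The outline is a single polygon with 16 vertices. Extrusion per mm of travel: 0.6 × 0.24 / (π × 0.875²) = 0.059868. Accumulating E over each segment gives final E = 2.0485.

G0 X-5.48 Y0.00 Z5.04
G1 X-5.06 Y-2.10 E0.1282
G1 X-3.88 Y-3.88 E0.2561
G1 X-2.10 Y-5.06 E0.3839
G1 X0.00 Y-5.48 E0.5121
G1 X2.10 Y-5.06 E0.6403
G1 X3.88 Y-3.88 E0.7682
G1 X5.06 Y-2.10 E0.8961
G1 X5.48 Y0.00 E1.0243
G1 X5.06 Y2.10 E1.1525
G1 X3.88 Y3.88 E1.2803
G1 X2.10 Y5.06 E1.4082
G1 X0.00 Y5.48 E1.5364
G1 X-2.10 Y5.06 E1.6646
G1 X-3.88 Y3.88 E1.7925
G1 X-5.06 Y2.10 E1.9203
G1 X-5.48 Y0.00 E2.0485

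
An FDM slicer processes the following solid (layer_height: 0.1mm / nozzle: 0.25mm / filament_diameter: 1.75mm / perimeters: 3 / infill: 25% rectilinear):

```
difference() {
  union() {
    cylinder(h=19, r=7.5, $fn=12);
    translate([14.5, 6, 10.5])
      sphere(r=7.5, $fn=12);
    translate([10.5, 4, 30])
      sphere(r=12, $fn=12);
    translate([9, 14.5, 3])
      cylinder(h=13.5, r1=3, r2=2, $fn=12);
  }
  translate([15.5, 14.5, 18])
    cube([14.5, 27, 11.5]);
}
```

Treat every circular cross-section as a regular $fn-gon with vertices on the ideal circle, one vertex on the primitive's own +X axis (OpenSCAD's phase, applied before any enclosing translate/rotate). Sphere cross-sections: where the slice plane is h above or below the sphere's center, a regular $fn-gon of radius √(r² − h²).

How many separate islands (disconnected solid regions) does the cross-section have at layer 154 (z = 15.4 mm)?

At z = 15.4 mm: the r=7.5 cylinder gives a regular 12-gon of circumradius 7.5 (constant along its height); the r=7.5 sphere at (14.5, 6) slices to a regular 12-gon of circumradius 5.678 (√(r²−h²) with h=4.9 from center); the sphere at (10.5, 4) is not intersected at this z (|z−center|=14.600 > r=12); the cone at (9, 14.5) (r1=3→r2=2) has section circumradius 2.081 here — a regular 12-gon; Combining (union): the 3 present regions are separate (no shared area or edge), so areas and boundary lengths simply add and each stays a separate island — 3 connected regions; the cube at (15.5, 14.5) does not reach this height (z outside [18, 29.5]); Taking the first minus the rest: none of the subtracted shapes is present at this height, so that combined region is unchanged — 3 connected regions. Overall, the cross-section has 3 separate islands. Island count = 3.

3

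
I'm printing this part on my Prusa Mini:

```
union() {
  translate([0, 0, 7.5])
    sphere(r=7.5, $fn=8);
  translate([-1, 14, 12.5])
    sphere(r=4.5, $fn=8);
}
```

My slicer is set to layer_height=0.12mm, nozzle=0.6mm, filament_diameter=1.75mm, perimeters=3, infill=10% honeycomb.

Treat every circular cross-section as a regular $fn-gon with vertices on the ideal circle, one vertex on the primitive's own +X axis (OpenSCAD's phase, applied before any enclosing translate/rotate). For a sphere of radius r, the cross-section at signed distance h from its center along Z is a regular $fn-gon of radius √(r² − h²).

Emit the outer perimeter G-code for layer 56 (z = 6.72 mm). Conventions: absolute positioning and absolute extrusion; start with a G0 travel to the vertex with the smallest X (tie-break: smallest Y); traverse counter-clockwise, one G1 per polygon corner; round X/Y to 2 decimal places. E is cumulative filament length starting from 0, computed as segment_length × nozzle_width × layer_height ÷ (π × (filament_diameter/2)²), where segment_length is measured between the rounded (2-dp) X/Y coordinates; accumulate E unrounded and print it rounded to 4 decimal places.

G0 X-7.46 Y0.00 Z6.72
G1 X-5.27 Y-5.27 E0.1708
G1 X0.00 Y-7.46 E0.3417
G1 X5.27 Y-5.27 E0.5125
G1 X7.46 Y0.00 E0.6833
G1 X5.27 Y5.27 E0.8542
G1 X0.00 Y7.46 E1.0250
G1 X-5.27 Y5.27 E1.1958
G1 X-7.46 Y0.00 E1.3667

At z = 6.72 mm: the sphere: section is a regular 8-gon, circumradius = √(r²−h²) = √(7.5²−0.78²) = 7.459; the sphere at (-1, 14) is absent (|z−center|=5.780 > r=4.5); Merging all regions: only the r=7.5 sphere is present, so the union is just that shape — 1 connected region. The outline is a single polygon with 8 vertices. Extrusion per mm of travel: 0.6 × 0.12 / (π × 0.875²) = 0.029934. Accumulating E over each segment gives final E = 1.3667.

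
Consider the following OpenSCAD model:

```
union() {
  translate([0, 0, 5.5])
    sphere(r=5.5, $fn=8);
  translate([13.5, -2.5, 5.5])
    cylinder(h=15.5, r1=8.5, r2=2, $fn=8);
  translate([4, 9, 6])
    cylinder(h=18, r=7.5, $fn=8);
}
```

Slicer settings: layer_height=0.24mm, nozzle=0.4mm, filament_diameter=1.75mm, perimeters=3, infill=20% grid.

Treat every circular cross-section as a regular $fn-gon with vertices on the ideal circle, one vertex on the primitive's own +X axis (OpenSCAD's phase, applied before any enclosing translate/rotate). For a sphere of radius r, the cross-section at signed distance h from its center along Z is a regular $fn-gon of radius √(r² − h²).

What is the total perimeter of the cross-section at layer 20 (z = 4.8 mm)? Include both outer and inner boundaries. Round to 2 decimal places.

At z = 4.8 mm: the sphere: section is a regular 8-gon, circumradius = √(r²−h²) = √(5.5²−0.7²) = 5.455 (perimeter = 2·8·5.455·sin(180°/8) = 33.40 mm); the cone at (13.5, -2.5) is absent (z outside [5.5, 21]); the cylinder at (4, 9) is not intersected at this z (z outside [6, 24]); Merging all regions: only the r=5.5 sphere is present, so the union is just that shape — boundary = 33.40 mm. Overall, the cross-section is a single solid region. Total boundary length (outer) = 33.40 mm.

33.40 mm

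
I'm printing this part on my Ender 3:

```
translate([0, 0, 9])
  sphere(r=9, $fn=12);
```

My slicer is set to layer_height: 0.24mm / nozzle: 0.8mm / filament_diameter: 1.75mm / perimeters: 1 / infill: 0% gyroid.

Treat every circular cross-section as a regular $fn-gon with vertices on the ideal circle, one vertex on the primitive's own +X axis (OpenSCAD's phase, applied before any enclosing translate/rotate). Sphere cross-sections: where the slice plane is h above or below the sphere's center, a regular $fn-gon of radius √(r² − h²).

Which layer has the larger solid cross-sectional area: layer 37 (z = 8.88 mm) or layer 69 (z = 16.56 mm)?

layer 37 (z = 8.88 mm)

Layer 37 (z = 8.88): the r=9 sphere contributes a regular 12-gon of circumradius √(9²−0.12²) = 8.999 (area = (12/2)·8.999²·sin(360°/12) = 242.96 mm²). So its area = 242.96 mm². Layer 69 (z = 16.56): the sphere: section is a regular 12-gon, circumradius = √(r²−h²) = √(9²−7.56²) = 4.883 (area = (12/2)·4.883²·sin(360°/12) = 71.54 mm²). So its area = 71.54 mm². Layer 37 is larger (242.96 vs 71.54 mm²).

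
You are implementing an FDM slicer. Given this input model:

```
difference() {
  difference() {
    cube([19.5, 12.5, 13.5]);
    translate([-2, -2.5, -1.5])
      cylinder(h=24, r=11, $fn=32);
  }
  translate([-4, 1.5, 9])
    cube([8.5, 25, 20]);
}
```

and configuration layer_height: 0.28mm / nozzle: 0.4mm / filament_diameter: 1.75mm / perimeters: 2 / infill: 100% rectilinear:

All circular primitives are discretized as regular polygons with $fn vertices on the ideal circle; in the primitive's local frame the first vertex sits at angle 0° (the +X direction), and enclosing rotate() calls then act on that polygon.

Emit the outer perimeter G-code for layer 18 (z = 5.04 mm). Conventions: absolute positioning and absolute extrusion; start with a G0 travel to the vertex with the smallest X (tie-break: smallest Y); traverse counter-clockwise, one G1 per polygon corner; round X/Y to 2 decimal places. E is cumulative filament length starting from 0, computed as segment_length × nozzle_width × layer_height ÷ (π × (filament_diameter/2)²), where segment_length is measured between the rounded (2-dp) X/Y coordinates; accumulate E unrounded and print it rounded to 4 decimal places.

At z = 5.04 mm: the cube is present — its section is the full 19.5×12.5 rectangle; the r=11 cylinder at (-2, -2.5) contributes a regular 32-gon of circumradius 11; After the difference (first − rest): starting from the 19.5×12.5 cube, the r=11 cylinder at (-2, -2.5) partially overlaps it — only the 50.44 mm² overlap (of its 377.69 mm²) is removed, clipping the outline — 1 connected region; the cube at (-4, 1.5) is not intersected at this z (z outside [9, 29]); Taking the first minus the rest: none of the subtracted shapes is present at this height, so the result so far is unchanged — 1 connected region. The outline is a single polygon with 11 vertices. Extrusion per mm of travel: 0.4 × 0.28 / (π × 0.875²) = 0.046564. Accumulating E over each segment gives final E = 2.7815.

G0 X0.00 Y8.30 Z5.04
G1 X0.15 Y8.29 E0.0070
G1 X2.21 Y7.66 E0.1073
G1 X4.11 Y6.65 E0.2075
G1 X5.78 Y5.28 E0.3081
G1 X7.15 Y3.61 E0.4087
G1 X8.16 Y1.71 E0.5089
G1 X8.68 Y0.00 E0.5921
G1 X19.50 Y0.00 E1.0959
G1 X19.50 Y12.50 E1.6780
G1 X0.00 Y12.50 E2.5860
G1 X0.00 Y8.30 E2.7815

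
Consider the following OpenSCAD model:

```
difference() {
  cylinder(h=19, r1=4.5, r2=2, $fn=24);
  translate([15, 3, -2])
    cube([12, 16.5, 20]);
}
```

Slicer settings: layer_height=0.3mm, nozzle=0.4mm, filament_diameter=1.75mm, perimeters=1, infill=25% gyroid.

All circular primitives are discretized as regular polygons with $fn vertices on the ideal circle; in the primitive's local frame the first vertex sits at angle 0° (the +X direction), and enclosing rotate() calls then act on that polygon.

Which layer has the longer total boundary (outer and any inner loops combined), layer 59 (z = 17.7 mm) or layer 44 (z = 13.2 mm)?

layer 44 (z = 13.2 mm)

Layer 59 (z = 17.7): the cone (r1=4.5→r2=2) has section circumradius 2.171 here — a regular 24-gon (perimeter = 2·24·2.171·sin(180°/24) = 13.60 mm); the 12×16.5 cube at (15, 3) contributes its full rectangle (perimeter 57.00 mm); After the difference (first − rest): starting from the cone, the 12×16.5 cube at (15, 3) misses the remaining region (no effect) — boundary = 13.60 mm. So its perimeter = 13.60 mm. Layer 44 (z = 13.2): the cone: at t=0.695 of its height the radius interpolates to r₁+(r₂−r₁)t = 2.763, giving a regular 24-gon of that circumradius (perimeter = 2·24·2.763·sin(180°/24) = 17.31 mm); the cube at (15, 3) is present — its section is the full 12×16.5 rectangle (perimeter 57.00 mm); Taking the first minus the rest: starting from the cone, the 12×16.5 cube at (15, 3) misses the remaining region (no effect) — boundary = 17.31 mm. So its perimeter = 17.31 mm. Layer 44 is larger (17.31 vs 13.60 mm).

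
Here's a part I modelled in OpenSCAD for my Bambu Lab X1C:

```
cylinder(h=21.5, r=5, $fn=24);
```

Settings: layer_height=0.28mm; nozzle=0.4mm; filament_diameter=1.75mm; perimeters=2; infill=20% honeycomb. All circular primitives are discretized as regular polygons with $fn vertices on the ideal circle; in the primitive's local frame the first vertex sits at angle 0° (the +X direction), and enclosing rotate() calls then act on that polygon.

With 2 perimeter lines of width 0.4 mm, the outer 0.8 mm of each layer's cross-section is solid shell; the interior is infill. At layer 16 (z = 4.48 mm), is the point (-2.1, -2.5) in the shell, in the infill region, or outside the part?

infill

At z = 4.48 mm: the cylinder: section is a regular 24-gon, circumradius r=5. Overall, the cross-section is a single solid region. The nearest boundary edge runs (-3.54, -3.54)→(-2.50, -4.33); distance from the point to it = 1.70 mm. The point is inside the cross-section and 1.70 mm from the nearest boundary — more than the 0.8 mm shell width (2 × 0.4), so it's in the infill interior.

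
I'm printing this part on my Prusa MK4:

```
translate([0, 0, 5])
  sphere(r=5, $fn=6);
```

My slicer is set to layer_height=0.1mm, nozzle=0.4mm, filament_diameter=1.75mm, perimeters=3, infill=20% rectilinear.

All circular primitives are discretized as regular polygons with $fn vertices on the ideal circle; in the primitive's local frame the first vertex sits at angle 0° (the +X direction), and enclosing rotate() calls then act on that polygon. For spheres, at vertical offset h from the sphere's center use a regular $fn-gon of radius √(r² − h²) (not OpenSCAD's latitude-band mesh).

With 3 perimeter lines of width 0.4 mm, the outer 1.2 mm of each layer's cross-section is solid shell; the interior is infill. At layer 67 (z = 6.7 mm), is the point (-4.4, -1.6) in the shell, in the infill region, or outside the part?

outside

At z = 6.7 mm: the r=5 sphere slices to a regular 6-gon of circumradius 4.702 (√(r²−h²) with h=1.7 from center). Overall, the cross-section is a single solid region. The nearest boundary edge runs (-4.70, 0.00)→(-2.35, -4.07); distance from the point to it = 0.54 mm. The point is not inside any of the regions above, so it lies outside the cross-section (0.54 mm from the nearest boundary).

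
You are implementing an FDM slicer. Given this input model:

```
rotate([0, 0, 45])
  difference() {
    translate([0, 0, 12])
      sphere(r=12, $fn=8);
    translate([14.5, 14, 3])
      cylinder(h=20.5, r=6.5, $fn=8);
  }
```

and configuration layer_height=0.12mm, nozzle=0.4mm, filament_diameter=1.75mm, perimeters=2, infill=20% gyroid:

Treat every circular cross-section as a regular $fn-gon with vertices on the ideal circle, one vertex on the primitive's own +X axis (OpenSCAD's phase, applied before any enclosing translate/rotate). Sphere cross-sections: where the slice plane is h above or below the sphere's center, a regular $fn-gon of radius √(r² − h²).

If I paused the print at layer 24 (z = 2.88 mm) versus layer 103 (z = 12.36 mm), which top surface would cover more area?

layer 103 (z = 12.36 mm)

Layer 24 (z = 2.88): the r=12 sphere slices to a regular 8-gon of circumradius 7.799 (√(r²−h²) with h=9.12 from center) (area = (8/2)·7.799²·sin(360°/8) = 172.04 mm²); the cylinder at (14.5, 14) does not reach this height (z outside [3, 23.5]); Subtracting the remaining from the first: none of the subtracted shapes is present at this height, so the r=12 sphere is unchanged — area = 172.04 mm²; (rotated 45° about Z; rotation is an isometry so areas/perimeters/island counts are preserved). So its area = 172.04 mm². Layer 103 (z = 12.36): the r=12 sphere contributes a regular 8-gon of circumradius √(12²−0.36²) = 11.995 (area = (8/2)·11.995²·sin(360°/8) = 406.93 mm²); the cylinder at (14.5, 14): section is a regular 8-gon, circumradius r=6.5 (area = (8/2)·6.500²·sin(360°/8) = 119.50 mm²); After the difference (first − rest): starting from the r=12 sphere (406.93 mm²), the r=6.5 cylinder at (14.5, 14) misses the remaining region (no effect) — area = 406.93 mm²; (whole slice rotated 45° about Z — lengths, areas and connectivity unchanged). So its area = 406.93 mm². Layer 103 is larger (406.93 vs 172.04 mm²).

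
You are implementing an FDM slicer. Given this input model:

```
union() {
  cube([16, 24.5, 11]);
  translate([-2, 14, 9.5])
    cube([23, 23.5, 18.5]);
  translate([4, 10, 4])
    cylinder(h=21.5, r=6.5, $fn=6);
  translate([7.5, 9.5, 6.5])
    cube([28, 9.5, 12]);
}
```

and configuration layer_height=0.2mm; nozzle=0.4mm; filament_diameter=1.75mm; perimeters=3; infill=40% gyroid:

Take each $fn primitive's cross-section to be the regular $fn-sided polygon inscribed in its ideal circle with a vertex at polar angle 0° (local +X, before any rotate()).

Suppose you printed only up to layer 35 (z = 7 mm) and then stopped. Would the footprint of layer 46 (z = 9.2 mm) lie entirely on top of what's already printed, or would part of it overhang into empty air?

Compare the two slices. At z = 7: the cube is present — its section is the full 16×24.5 rectangle (area 392.00 mm²); the cube at (-2, 14) does not reach this height (z outside [9.5, 28]); the cylinder at (4, 10): section is a regular 6-gon, circumradius r=6.5 (area = (6/2)·6.500²·sin(360°/6) = 109.77 mm²); the cube at (7.5, 9.5) (footprint 28×9.5) is included at this height (area 266.00 mm²); Merging all regions: the regions partially overlap — summed areas 767.77 mm² minus the doubly-counted overlap 179.69 mm² gives 588.08 mm² — area = 588.08 mm². At z = 9.2: the cube is present — its section is the full 16×24.5 rectangle (area 392.00 mm²); the cube at (-2, 14) is absent (z outside [9.5, 28]); the cylinder at (4, 10): section is a regular 6-gon, circumradius r=6.5 (area = (6/2)·6.500²·sin(360°/6) = 109.77 mm²); the cube at (7.5, 9.5) (footprint 28×9.5) is included at this height (area 266.00 mm²); Taking the union: the regions partially overlap — summed areas 767.77 mm² minus the doubly-counted overlap 179.69 mm² gives 588.08 mm² — area = 588.08 mm². Checking containment: the cross-section at z = 9.2 is a subset of the cross-section at z = 7.

entirely on top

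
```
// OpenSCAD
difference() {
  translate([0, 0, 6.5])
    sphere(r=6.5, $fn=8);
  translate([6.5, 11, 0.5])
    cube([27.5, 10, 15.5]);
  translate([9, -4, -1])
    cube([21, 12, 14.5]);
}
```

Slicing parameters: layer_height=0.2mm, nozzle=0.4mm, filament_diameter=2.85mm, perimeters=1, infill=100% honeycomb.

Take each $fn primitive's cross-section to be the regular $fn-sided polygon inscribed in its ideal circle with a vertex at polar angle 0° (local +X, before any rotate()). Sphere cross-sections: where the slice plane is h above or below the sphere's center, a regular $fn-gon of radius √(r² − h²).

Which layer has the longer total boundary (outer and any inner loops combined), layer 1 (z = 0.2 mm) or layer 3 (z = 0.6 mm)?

Layer 1 (z = 0.2): the r=6.5 sphere contributes a regular 8-gon of circumradius √(6.5²−6.3²) = 1.600 (perimeter = 2·8·1.600·sin(180°/8) = 9.80 mm); the cube at (6.5, 11) is absent (z outside [0.5, 16]); the cube at (9, -4) (footprint 21×12) is included at this height (perimeter 66.00 mm); Taking the first minus the rest: starting from the r=6.5 sphere, the 21×12 cube at (9, -4) misses the remaining region (no effect) — boundary = 9.80 mm. So its perimeter = 9.80 mm. Layer 3 (z = 0.6): the r=6.5 sphere slices to a regular 8-gon of circumradius 2.728 (√(r²−h²) with h=5.9 from center) (perimeter = 2·8·2.728·sin(180°/8) = 16.70 mm); the cube at (6.5, 11) (footprint 27.5×10) is included at this height (perimeter 75.00 mm); the cube at (9, -4) is present — its section is the full 21×12 rectangle (perimeter 66.00 mm); Subtracting the remaining from the first: starting from the r=6.5 sphere, the 27.5×10 cube at (6.5, 11) misses the remaining region (no effect); the 21×12 cube at (9, -4) misses the remaining region (no effect) — boundary = 16.70 mm. So its perimeter = 16.70 mm. Layer 3 is larger (16.70 vs 9.80 mm).

layer 3 (z = 0.6 mm)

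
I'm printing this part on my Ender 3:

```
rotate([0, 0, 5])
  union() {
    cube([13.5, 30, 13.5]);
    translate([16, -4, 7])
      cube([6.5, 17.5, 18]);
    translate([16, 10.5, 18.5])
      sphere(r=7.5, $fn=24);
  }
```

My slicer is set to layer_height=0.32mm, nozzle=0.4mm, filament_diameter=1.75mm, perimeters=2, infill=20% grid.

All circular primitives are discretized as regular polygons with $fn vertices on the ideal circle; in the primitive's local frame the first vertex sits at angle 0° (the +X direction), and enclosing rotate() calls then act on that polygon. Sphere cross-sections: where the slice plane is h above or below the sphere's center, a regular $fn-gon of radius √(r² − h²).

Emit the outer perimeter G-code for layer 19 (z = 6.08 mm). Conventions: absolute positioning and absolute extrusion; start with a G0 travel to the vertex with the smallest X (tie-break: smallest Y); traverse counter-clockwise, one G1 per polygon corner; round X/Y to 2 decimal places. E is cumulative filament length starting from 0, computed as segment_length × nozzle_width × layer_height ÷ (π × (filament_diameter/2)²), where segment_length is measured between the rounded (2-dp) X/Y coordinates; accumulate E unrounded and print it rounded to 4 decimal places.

G0 X-2.61 Y29.89 Z6.08
G1 X0.00 Y0.00 E1.5967
G1 X13.45 Y1.18 E2.3152
G1 X10.83 Y31.06 E3.9114
G1 X-2.61 Y29.89 E4.6293

At z = 6.08 mm: the 13.5×30 cube contributes its full rectangle; the cube at (16, -4) is absent (z outside [7, 25]); the sphere at (16, 10.5) does not reach this height (|z−center|=12.420 > r=7.5); Taking the union: only the 13.5×30 cube is present, so the union is just that shape — 1 connected region; (rotated 5° about Z; rotation is an isometry so areas/perimeters/island counts are preserved). The outline is a single polygon with 4 vertices. Extrusion per mm of travel: 0.4 × 0.32 / (π × 0.875²) = 0.053216. Accumulating E over each segment gives final E = 4.6293.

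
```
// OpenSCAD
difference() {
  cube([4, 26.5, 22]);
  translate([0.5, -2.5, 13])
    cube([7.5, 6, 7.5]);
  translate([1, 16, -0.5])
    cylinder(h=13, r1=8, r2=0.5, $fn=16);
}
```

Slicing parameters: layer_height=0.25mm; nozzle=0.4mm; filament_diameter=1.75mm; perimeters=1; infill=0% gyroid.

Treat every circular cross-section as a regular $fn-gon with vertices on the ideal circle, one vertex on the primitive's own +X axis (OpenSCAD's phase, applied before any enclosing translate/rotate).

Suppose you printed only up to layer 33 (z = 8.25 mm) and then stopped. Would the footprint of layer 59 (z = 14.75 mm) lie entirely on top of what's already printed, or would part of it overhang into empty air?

part overhangs

Compare the two slices. At z = 8.25: the cube (footprint 4×26.5) is included at this height (area 106.00 mm²); the cube at (0.5, -2.5) is absent (z outside [13, 20.5]); the cone at (1, 16) (r1=8→r2=0.5) has section circumradius 2.952 here — a regular 16-gon (area = (16/2)·2.952²·sin(360°/16) = 26.68 mm²); Subtracting the remaining from the first: starting from the 4×26.5 cube (106.00 mm²), the cone at (1, 16) partially overlaps it — only the 19.04 mm² overlap (of its 26.68 mm²) is removed, clipping the outline — area = 86.96 mm². At z = 14.75: the cube (footprint 4×26.5) is included at this height (area 106.00 mm²); the cube at (0.5, -2.5) (footprint 7.5×6) is included at this height (area 45.00 mm²); the cone at (1, 16) is absent (z outside [-0.5, 12.5]); Taking the first minus the rest: starting from the 4×26.5 cube (106.00 mm²), the 7.5×6 cube at (0.5, -2.5) partially overlaps it — only the 12.25 mm² overlap (of its 45.00 mm²) is removed, clipping the outline — area = 93.75 mm². Checking containment: at z = 14.75 the cross-section extends beyond the z = 8.25 cross-section by about 19.04 mm².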